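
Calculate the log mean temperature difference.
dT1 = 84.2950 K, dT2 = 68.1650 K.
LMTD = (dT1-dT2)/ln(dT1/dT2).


dT1/dT2 = 1.2366
ln(dT1/dT2) = 0.2124
LMTD = 16.1300 / 0.2124 = 75.9447 K

75.9447 K


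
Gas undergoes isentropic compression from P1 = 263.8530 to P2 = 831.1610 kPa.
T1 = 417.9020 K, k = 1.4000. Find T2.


(k-1)/k = 0.2857
(P2/P1)^exp = 1.3880
T2 = 417.9020 * 1.3880 = 580.0327 K

580.0327 K


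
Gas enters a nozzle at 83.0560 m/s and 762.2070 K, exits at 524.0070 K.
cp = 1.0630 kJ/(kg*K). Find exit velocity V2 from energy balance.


dT = 238.2000 K
2*cp*1000*dT = 506413.2000
V1^2 = 6898.2991
V2 = sqrt(513311.4991) = 716.4576 m/s

716.4576 m/s


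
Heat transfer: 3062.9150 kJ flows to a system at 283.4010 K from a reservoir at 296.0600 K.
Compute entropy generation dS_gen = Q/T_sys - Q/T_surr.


dS_sys = 3062.9150/283.4010 = 10.8077 kJ/K
dS_surr = -3062.9150/296.0600 = -10.3456 kJ/K
dS_gen = 10.8077 - 10.3456 = 0.4621 kJ/K (irreversible)

dS_gen = 0.4621 kJ/K, irreversible


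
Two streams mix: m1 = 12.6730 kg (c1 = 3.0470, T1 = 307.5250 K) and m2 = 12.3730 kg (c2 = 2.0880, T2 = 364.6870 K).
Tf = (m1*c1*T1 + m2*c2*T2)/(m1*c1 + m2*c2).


num = 21296.5889
den = 64.4495
Tf = 330.4386 K

330.4386 K


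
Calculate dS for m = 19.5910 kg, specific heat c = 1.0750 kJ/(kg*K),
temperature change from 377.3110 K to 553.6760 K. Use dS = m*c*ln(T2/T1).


T2/T1 = 1.4674
ln(T2/T1) = 0.3835
dS = 19.5910 * 1.0750 * 0.3835 = 8.0768 kJ/K

8.0768 kJ/K


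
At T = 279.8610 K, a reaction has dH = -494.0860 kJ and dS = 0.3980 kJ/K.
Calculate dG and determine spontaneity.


T*dS = 279.8610 * 0.3980 = 111.3847 kJ
dG = -494.0860 - 111.3847 = -605.4707 kJ (spontaneous)

dG = -605.4707 kJ, spontaneous


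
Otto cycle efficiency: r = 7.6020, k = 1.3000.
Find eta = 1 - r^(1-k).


r^(k-1) = 1.8377
eta = 1 - 1/1.8377 = 0.4558 = 45.5846%

45.5846%


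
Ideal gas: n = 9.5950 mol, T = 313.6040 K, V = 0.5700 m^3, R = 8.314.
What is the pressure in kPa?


P = nRT/V = 9.5950 * 8.314 * 313.6040 / 0.5700
= 25017.0786 / 0.5700 = 43889.6115 Pa = 43.8896 kPa

43.8896 kPa


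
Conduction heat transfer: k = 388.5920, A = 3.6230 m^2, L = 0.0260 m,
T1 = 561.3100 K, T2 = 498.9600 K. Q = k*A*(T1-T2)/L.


dT = 62.3500 K
Q = 388.5920 * 3.6230 * 62.3500 / 0.0260 = 3376177.7184 W

3376177.7184 W


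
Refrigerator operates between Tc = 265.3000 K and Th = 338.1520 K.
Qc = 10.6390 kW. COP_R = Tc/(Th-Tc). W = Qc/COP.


COP = 265.3000 / 72.8520 = 3.6416
W = 10.6390 / 3.6416 = 2.9215 kW

COP = 3.6416, W = 2.9215 kW


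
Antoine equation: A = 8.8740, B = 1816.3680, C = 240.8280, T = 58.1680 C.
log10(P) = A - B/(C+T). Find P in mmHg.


C+T = 298.9960
B/(C+T) = 6.0749
log10(P) = 8.8740 - 6.0749 = 2.7991
P = 10^2.7991 = 629.6647 mmHg

629.6647 mmHg


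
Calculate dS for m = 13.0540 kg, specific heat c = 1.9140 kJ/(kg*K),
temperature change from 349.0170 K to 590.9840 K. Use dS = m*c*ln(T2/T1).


T2/T1 = 1.6933
ln(T2/T1) = 0.5267
dS = 13.0540 * 1.9140 * 0.5267 = 13.1590 kJ/K

13.1590 kJ/K


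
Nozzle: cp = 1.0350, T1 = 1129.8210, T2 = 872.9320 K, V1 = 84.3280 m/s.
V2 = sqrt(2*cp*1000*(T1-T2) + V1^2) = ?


dT = 256.8890 K
2*cp*1000*dT = 531760.2300
V1^2 = 7111.2116
V2 = sqrt(538871.4416) = 734.0786 m/s

734.0786 m/s


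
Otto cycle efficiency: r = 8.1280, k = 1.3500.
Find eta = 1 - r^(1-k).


r^(k-1) = 2.0821
eta = 1 - 1/2.0821 = 0.5197 = 51.9708%

51.9708%


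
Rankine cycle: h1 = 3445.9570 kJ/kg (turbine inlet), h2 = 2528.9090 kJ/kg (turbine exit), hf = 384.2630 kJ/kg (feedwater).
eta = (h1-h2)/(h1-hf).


W = 917.0480 kJ/kg
Q_in = 3061.6940 kJ/kg
eta = 0.2995 = 29.9523%

eta = 29.9523%


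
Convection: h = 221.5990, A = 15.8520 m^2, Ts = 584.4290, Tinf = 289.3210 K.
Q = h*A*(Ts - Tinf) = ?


dT = 295.1080 K
Q = 221.5990 * 15.8520 * 295.1080 = 1036651.6487 W

1036651.6487 W


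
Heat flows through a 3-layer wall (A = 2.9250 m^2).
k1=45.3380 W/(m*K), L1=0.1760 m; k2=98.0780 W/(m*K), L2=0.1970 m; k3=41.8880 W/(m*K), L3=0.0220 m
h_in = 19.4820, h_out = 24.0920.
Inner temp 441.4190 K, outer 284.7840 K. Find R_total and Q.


R_conv_in = 1/(19.4820*2.9250) = 0.0175
R_1 = 0.1760/(45.3380*2.9250) = 0.0013
R_2 = 0.1970/(98.0780*2.9250) = 0.0007
R_3 = 0.0220/(41.8880*2.9250) = 0.0002
R_conv_out = 1/(24.0920*2.9250) = 0.0142
R_total = 0.0339 K/W
Q = 156.6350 / 0.0339 = 4616.0671 W

R_total = 0.0339 K/W, Q = 4616.0671 W


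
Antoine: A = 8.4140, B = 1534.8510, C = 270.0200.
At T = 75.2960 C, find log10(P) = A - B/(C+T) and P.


C+T = 345.3160
B/(C+T) = 4.4448
log10(P) = 8.4140 - 4.4448 = 3.9692
P = 10^3.9692 = 9315.9613 mmHg

9315.9613 mmHg


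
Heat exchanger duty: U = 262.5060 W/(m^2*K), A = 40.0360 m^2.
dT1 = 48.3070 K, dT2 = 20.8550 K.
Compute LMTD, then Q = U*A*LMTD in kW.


LMTD = 32.6816 K
Q = 262.5060 * 40.0360 * 32.6816 = 343473.7389 W = 343.4737 kW

343.4737 kW


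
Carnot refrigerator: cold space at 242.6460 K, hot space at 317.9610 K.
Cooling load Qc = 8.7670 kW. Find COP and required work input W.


COP = 242.6460 / 75.3150 = 3.2217
W = 8.7670 / 3.2217 = 2.7212 kW

COP = 3.2217, W = 2.7212 kW


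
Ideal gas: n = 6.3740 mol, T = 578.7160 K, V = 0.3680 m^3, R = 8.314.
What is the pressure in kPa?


P = nRT/V = 6.3740 * 8.314 * 578.7160 / 0.3680
= 30668.1493 / 0.3680 = 83337.3623 Pa = 83.3374 kPa

83.3374 kPa


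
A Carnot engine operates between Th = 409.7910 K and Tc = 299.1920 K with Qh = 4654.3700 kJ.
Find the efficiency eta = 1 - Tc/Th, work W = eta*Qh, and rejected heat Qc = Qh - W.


eta = 1 - 299.1920/409.7910 = 0.2699
W = 0.2699 * 4654.3700 = 1256.1737 kJ
Qc = 4654.3700 - 1256.1737 = 3398.1963 kJ

eta = 26.9891%, W = 1256.1737 kJ, Qc = 3398.1963 kJ


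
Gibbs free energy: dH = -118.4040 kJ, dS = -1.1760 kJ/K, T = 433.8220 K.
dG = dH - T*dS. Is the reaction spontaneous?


T*dS = 433.8220 * -1.1760 = -510.1747 kJ
dG = -118.4040 + 510.1747 = 391.7707 kJ (non-spontaneous)

dG = 391.7707 kJ, non-spontaneous


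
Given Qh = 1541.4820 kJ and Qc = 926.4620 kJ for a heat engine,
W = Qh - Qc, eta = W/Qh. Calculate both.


W = 1541.4820 - 926.4620 = 615.0200 kJ
eta = 615.0200 / 1541.4820 = 0.3990 = 39.8980%

W = 615.0200 kJ, eta = 39.8980%


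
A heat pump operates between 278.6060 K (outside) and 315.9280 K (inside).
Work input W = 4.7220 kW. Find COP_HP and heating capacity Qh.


COP = 315.9280 / 37.3220 = 8.4649
Qh = 8.4649 * 4.7220 = 39.9714 kW

COP = 8.4649, Qh = 39.9714 kW


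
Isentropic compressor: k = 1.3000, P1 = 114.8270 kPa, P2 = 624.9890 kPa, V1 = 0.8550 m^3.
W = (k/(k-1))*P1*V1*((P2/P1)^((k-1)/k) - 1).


(k-1)/k = 0.2308
(P2/P1)^exp = 1.4784
W = 4.3333 * 114.8270 * 0.8550 * (1.4784 - 1) = 203.5488 kJ

203.5488 kJ


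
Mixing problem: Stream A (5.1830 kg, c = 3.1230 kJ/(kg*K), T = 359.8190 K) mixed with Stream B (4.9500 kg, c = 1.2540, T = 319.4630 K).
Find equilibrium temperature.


num = 7807.2162
den = 22.3938
Tf = 348.6328 K

348.6328 K


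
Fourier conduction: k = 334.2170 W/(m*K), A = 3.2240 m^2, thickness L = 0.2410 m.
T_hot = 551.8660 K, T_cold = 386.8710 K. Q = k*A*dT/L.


dT = 164.9950 K
Q = 334.2170 * 3.2240 * 164.9950 / 0.2410 = 737695.7998 W

737695.7998 W


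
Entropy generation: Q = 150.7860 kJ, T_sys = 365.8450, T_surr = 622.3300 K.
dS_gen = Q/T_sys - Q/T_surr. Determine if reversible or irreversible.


dS_sys = 150.7860/365.8450 = 0.4122 kJ/K
dS_surr = -150.7860/622.3300 = -0.2423 kJ/K
dS_gen = 0.4122 - 0.2423 = 0.1699 kJ/K (irreversible)

dS_gen = 0.1699 kJ/K, irreversible


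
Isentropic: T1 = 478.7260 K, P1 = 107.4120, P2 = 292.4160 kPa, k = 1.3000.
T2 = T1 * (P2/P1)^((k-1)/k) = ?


(k-1)/k = 0.2308
(P2/P1)^exp = 1.2600
T2 = 478.7260 * 1.2600 = 603.1977 K

603.1977 K


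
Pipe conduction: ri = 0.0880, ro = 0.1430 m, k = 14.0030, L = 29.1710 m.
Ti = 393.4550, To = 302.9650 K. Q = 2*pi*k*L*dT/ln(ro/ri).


dT = 90.4900 K
ln(ro/ri) = 0.4855
Q = 2*pi*14.0030*29.1710*90.4900 / 0.4855 = 478361.9604 W

478361.9604 W


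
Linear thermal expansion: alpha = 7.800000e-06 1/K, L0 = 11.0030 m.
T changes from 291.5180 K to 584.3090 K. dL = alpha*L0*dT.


dT = 292.7910 K
dL = 7.800000e-06 * 11.0030 * 292.7910 = 0.025128 m
L_final = 11.028128 m

dL = 0.025128 m


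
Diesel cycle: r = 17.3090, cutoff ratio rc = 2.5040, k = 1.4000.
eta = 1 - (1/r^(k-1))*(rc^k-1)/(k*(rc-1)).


r^(k-1) = 3.1283
rc^k = 3.6148
eta = 0.6030 = 60.3029%

60.3029%


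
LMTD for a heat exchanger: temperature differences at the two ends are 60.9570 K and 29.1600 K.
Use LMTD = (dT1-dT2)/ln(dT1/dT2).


dT1/dT2 = 2.0904
ln(dT1/dT2) = 0.7374
LMTD = 31.7970 / 0.7374 = 43.1221 K

43.1221 K


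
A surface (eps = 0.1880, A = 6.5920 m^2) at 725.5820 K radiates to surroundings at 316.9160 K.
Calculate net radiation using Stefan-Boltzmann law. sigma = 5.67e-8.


T^4 = 2.7717e+11
Tsurr^4 = 1.0087e+10
Q = 0.1880 * 5.67e-8 * 6.5920 * 2.6708e+11 = 18767.3767 W

18767.3767 W


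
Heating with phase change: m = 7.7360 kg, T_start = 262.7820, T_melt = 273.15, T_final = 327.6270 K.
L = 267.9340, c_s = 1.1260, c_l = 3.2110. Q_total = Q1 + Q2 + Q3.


Q1 (sensible, solid) = 7.7360 * 1.1260 * 10.3680 = 90.3129 kJ
Q2 (latent) = 7.7360 * 267.9340 = 2072.7374 kJ
Q3 (sensible, liquid) = 7.7360 * 3.2110 * 54.4770 = 1353.2248 kJ
Q_total = 3516.2751 kJ

3516.2751 kJ


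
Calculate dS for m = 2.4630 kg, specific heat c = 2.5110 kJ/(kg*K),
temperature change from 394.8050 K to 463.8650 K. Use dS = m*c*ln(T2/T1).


T2/T1 = 1.1749
ln(T2/T1) = 0.1612
dS = 2.4630 * 2.5110 * 0.1612 = 0.9970 kJ/K

0.9970 kJ/K


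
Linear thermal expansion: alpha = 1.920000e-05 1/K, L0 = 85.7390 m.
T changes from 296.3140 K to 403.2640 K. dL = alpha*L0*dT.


dT = 106.9500 K
dL = 1.920000e-05 * 85.7390 * 106.9500 = 0.176060 m
L_final = 85.915060 m

dL = 0.176060 m


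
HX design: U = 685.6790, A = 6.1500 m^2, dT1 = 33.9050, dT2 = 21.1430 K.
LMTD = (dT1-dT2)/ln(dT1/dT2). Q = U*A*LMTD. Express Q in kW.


LMTD = 27.0236 K
Q = 685.6790 * 6.1500 * 27.0236 = 113956.5819 W = 113.9566 kW

113.9566 kW


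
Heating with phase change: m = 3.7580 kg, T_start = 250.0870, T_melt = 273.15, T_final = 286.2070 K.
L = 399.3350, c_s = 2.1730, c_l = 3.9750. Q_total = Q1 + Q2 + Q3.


Q1 (sensible, solid) = 3.7580 * 2.1730 * 23.0630 = 188.3355 kJ
Q2 (latent) = 3.7580 * 399.3350 = 1500.7009 kJ
Q3 (sensible, liquid) = 3.7580 * 3.9750 * 13.0570 = 195.0461 kJ
Q_total = 1884.0826 kJ

1884.0826 kJ


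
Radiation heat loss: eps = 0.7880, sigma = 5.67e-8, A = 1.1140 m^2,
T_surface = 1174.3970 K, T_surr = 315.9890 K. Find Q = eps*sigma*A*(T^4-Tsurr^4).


T^4 = 1.9022e+12
Tsurr^4 = 9.9698e+09
Q = 0.7880 * 5.67e-8 * 1.1140 * 1.8922e+12 = 94182.8880 W

94182.8880 W


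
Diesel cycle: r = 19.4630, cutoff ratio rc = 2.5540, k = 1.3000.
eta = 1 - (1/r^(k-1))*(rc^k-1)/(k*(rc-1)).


r^(k-1) = 2.4365
rc^k = 3.3837
eta = 0.5157 = 51.5730%

51.5730%


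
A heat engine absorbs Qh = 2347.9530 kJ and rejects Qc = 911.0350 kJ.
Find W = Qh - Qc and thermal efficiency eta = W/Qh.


W = 2347.9530 - 911.0350 = 1436.9180 kJ
eta = 1436.9180 / 2347.9530 = 0.6120 = 61.1988%

W = 1436.9180 kJ, eta = 61.1988%


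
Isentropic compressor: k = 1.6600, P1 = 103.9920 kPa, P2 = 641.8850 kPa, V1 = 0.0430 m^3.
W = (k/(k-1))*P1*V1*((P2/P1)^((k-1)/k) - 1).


(k-1)/k = 0.3976
(P2/P1)^exp = 2.0620
W = 2.5152 * 103.9920 * 0.0430 * (2.0620 - 1) = 11.9436 kJ

11.9436 kJ


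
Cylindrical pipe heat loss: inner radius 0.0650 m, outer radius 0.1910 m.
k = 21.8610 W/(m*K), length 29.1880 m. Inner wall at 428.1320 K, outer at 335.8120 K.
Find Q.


dT = 92.3200 K
ln(ro/ri) = 1.0779
Q = 2*pi*21.8610*29.1880*92.3200 / 1.0779 = 343381.6879 W

343381.6879 W


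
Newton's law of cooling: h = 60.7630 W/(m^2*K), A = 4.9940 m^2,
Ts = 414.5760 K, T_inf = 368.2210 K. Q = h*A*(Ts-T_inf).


dT = 46.3550 K
Q = 60.7630 * 4.9940 * 46.3550 = 14066.4443 W

14066.4443 W


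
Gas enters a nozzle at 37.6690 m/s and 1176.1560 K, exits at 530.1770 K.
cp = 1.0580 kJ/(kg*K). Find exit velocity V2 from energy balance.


dT = 645.9790 K
2*cp*1000*dT = 1366891.5640
V1^2 = 1418.9536
V2 = sqrt(1368310.5176) = 1169.7481 m/s

1169.7481 m/s


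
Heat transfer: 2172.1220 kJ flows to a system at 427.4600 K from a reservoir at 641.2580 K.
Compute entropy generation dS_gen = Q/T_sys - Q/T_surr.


dS_sys = 2172.1220/427.4600 = 5.0815 kJ/K
dS_surr = -2172.1220/641.2580 = -3.3873 kJ/K
dS_gen = 5.0815 - 3.3873 = 1.6942 kJ/K (irreversible)

dS_gen = 1.6942 kJ/K, irreversible


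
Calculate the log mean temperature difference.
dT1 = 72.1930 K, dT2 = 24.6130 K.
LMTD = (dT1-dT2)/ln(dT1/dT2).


dT1/dT2 = 2.9331
ln(dT1/dT2) = 1.0761
LMTD = 47.5800 / 1.0761 = 44.2165 K

44.2165 K


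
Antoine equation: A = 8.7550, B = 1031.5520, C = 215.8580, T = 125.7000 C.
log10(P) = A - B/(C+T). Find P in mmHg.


C+T = 341.5580
B/(C+T) = 3.0201
log10(P) = 8.7550 - 3.0201 = 5.7349
P = 10^5.7349 = 543078.8175 mmHg

543078.8175 mmHg


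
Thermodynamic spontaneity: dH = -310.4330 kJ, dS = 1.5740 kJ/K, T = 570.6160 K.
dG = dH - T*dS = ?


T*dS = 570.6160 * 1.5740 = 898.1496 kJ
dG = -310.4330 - 898.1496 = -1208.5826 kJ (spontaneous)

dG = -1208.5826 kJ, spontaneous


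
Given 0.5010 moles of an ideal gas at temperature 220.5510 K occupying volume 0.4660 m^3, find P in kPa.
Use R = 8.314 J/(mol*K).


P = nRT/V = 0.5010 * 8.314 * 220.5510 / 0.4660
= 918.6642 / 0.4660 = 1971.3823 Pa = 1.9714 kPa

1.9714 kPa


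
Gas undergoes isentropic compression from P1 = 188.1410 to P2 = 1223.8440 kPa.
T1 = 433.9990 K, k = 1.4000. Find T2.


(k-1)/k = 0.2857
(P2/P1)^exp = 1.7075
T2 = 433.9990 * 1.7075 = 741.0436 K

741.0436 K


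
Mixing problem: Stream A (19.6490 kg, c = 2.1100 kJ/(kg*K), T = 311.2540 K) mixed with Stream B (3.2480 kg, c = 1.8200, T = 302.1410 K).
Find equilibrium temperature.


num = 14690.4652
den = 47.3708
Tf = 310.1168 K

310.1168 K


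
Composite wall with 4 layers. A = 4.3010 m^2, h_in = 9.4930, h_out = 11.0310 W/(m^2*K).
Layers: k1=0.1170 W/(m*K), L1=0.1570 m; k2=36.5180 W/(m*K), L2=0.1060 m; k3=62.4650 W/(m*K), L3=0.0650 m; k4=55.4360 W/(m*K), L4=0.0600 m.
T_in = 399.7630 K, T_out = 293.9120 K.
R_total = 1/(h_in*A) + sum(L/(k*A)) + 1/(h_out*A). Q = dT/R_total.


R_conv_in = 1/(9.4930*4.3010) = 0.0245
R_1 = 0.1570/(0.1170*4.3010) = 0.3120
R_2 = 0.1060/(36.5180*4.3010) = 0.0007
R_3 = 0.0650/(62.4650*4.3010) = 0.0002
R_4 = 0.0600/(55.4360*4.3010) = 0.0003
R_conv_out = 1/(11.0310*4.3010) = 0.0211
R_total = 0.3587 K/W
Q = 105.8510 / 0.3587 = 295.0710 W

R_total = 0.3587 K/W, Q = 295.0710 W


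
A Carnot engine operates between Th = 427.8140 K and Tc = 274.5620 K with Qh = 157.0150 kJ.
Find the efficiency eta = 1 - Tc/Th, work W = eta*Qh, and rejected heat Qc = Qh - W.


eta = 1 - 274.5620/427.8140 = 0.3582
W = 0.3582 * 157.0150 = 56.2461 kJ
Qc = 157.0150 - 56.2461 = 100.7689 kJ

eta = 35.8221%, W = 56.2461 kJ, Qc = 100.7689 kJ


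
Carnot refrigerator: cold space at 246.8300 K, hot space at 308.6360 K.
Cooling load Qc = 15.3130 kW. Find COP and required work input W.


COP = 246.8300 / 61.8060 = 3.9936
W = 15.3130 / 3.9936 = 3.8344 kW

COP = 3.9936, W = 3.8344 kW


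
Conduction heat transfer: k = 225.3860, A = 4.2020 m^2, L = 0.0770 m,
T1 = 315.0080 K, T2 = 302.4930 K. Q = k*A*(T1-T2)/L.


dT = 12.5150 K
Q = 225.3860 * 4.2020 * 12.5150 / 0.0770 = 153929.9445 W

153929.9445 W


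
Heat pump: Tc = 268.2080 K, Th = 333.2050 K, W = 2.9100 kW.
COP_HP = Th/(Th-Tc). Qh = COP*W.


COP = 333.2050 / 64.9970 = 5.1265
Qh = 5.1265 * 2.9100 = 14.9180 kW

COP = 5.1265, Qh = 14.9180 kW


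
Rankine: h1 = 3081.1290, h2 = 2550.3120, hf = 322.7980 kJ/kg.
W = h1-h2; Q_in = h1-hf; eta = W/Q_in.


W = 530.8170 kJ/kg
Q_in = 2758.3310 kJ/kg
eta = 0.1924 = 19.2441%

eta = 19.2441%


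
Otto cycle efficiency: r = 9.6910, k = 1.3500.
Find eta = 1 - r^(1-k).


r^(k-1) = 2.2143
eta = 1 - 1/2.2143 = 0.5484 = 54.8382%

54.8382%


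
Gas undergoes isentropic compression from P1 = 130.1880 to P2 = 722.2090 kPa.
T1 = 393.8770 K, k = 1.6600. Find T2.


(k-1)/k = 0.3976
(P2/P1)^exp = 1.9763
T2 = 393.8770 * 1.9763 = 778.4028 K

778.4028 K


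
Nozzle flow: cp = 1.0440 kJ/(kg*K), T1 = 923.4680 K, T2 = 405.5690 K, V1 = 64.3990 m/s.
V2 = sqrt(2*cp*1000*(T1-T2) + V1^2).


dT = 517.8990 K
2*cp*1000*dT = 1081373.1120
V1^2 = 4147.2312
V2 = sqrt(1085520.3432) = 1041.8831 m/s

1041.8831 m/s


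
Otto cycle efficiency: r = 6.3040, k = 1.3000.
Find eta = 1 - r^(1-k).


r^(k-1) = 1.7373
eta = 1 - 1/1.7373 = 0.4244 = 42.4407%

42.4407%


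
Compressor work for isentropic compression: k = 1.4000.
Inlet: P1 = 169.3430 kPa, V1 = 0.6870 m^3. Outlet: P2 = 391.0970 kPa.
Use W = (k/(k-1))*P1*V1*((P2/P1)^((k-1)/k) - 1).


(k-1)/k = 0.2857
(P2/P1)^exp = 1.2702
W = 3.5000 * 169.3430 * 0.6870 * (1.2702 - 1) = 110.0095 kJ

110.0095 kJ


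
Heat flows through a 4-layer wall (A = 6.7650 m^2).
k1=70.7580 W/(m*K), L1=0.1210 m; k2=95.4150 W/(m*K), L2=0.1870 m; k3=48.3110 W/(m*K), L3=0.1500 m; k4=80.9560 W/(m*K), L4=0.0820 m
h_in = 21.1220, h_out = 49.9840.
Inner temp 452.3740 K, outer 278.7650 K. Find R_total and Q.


R_conv_in = 1/(21.1220*6.7650) = 0.0070
R_1 = 0.1210/(70.7580*6.7650) = 0.0003
R_2 = 0.1870/(95.4150*6.7650) = 0.0003
R_3 = 0.1500/(48.3110*6.7650) = 0.0005
R_4 = 0.0820/(80.9560*6.7650) = 0.0001
R_conv_out = 1/(49.9840*6.7650) = 0.0030
R_total = 0.0111 K/W
Q = 173.6090 / 0.0111 = 15630.7512 W

R_total = 0.0111 K/W, Q = 15630.7512 W


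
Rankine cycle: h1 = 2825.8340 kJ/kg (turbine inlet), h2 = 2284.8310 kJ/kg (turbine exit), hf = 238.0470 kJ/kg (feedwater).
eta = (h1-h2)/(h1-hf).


W = 541.0030 kJ/kg
Q_in = 2587.7870 kJ/kg
eta = 0.2091 = 20.9060%

eta = 20.9060%


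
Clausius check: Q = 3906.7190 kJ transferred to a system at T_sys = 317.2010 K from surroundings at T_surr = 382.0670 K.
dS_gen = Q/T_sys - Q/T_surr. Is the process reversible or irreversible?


dS_sys = 3906.7190/317.2010 = 12.3162 kJ/K
dS_surr = -3906.7190/382.0670 = -10.2252 kJ/K
dS_gen = 12.3162 - 10.2252 = 2.0910 kJ/K (irreversible)

dS_gen = 2.0910 kJ/K, irreversible


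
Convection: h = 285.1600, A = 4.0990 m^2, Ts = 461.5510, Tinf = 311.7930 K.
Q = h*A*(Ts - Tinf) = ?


dT = 149.7580 K
Q = 285.1600 * 4.0990 * 149.7580 = 175047.7593 W

175047.7593 W


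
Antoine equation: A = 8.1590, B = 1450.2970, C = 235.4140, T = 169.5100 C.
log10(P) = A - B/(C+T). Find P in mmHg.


C+T = 404.9240
B/(C+T) = 3.5817
log10(P) = 8.1590 - 3.5817 = 4.5773
P = 10^4.5773 = 37787.4548 mmHg

37787.4548 mmHg


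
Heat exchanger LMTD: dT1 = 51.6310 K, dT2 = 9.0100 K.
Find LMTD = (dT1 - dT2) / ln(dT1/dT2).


dT1/dT2 = 5.7304
ln(dT1/dT2) = 1.7458
LMTD = 42.6210 / 1.7458 = 24.4136 K

24.4136 K


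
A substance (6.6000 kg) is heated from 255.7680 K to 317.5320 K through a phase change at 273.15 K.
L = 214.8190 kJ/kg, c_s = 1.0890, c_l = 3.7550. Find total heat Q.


Q1 (sensible, solid) = 6.6000 * 1.0890 * 17.3820 = 124.9314 kJ
Q2 (latent) = 6.6000 * 214.8190 = 1417.8054 kJ
Q3 (sensible, liquid) = 6.6000 * 3.7550 * 44.3820 = 1099.9191 kJ
Q_total = 2642.6559 kJ

2642.6559 kJ


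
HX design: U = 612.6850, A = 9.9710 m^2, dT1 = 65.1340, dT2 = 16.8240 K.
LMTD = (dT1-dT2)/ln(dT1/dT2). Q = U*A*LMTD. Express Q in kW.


LMTD = 35.6890 K
Q = 612.6850 * 9.9710 * 35.6890 = 218026.7308 W = 218.0267 kW

218.0267 kW


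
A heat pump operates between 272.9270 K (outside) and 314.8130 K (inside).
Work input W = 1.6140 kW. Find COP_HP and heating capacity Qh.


COP = 314.8130 / 41.8860 = 7.5159
Qh = 7.5159 * 1.6140 = 12.1307 kW

COP = 7.5159, Qh = 12.1307 kW


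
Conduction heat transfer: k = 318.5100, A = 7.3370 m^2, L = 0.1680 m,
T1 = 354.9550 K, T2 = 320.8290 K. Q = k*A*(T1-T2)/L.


dT = 34.1260 K
Q = 318.5100 * 7.3370 * 34.1260 / 0.1680 = 474698.3213 W

474698.3213 W


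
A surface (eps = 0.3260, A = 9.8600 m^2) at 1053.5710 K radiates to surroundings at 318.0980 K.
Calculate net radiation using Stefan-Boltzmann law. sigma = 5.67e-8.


T^4 = 1.2321e+12
Tsurr^4 = 1.0239e+10
Q = 0.3260 * 5.67e-8 * 9.8600 * 1.2219e+12 = 222694.1684 W

222694.1684 W


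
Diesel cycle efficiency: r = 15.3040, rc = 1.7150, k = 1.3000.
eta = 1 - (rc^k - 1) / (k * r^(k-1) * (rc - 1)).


r^(k-1) = 2.2669
rc^k = 2.0162
eta = 0.5177 = 51.7711%

51.7711%


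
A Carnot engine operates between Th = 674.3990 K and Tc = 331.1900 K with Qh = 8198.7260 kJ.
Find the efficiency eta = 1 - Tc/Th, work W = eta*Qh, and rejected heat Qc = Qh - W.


eta = 1 - 331.1900/674.3990 = 0.5089
W = 0.5089 * 8198.7260 = 4172.4210 kJ
Qc = 8198.7260 - 4172.4210 = 4026.3050 kJ

eta = 50.8911%, W = 4172.4210 kJ, Qc = 4026.3050 kJ


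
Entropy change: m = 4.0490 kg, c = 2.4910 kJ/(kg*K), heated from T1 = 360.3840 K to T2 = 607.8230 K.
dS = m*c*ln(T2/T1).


T2/T1 = 1.6866
ln(T2/T1) = 0.5227
dS = 4.0490 * 2.4910 * 0.5227 = 5.2721 kJ/K

5.2721 kJ/K


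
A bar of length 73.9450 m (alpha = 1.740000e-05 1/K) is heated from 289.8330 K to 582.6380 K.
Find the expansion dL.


dT = 292.8050 K
dL = 1.740000e-05 * 73.9450 * 292.8050 = 0.376736 m
L_final = 74.321736 m

dL = 0.376736 m


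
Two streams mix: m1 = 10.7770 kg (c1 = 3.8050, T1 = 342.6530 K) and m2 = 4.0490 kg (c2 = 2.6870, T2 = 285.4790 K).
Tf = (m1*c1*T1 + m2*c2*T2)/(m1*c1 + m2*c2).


num = 17156.9104
den = 51.8861
Tf = 330.6646 K

330.6646 K


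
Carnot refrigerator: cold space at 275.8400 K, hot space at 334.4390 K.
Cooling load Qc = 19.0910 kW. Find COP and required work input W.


COP = 275.8400 / 58.5990 = 4.7072
W = 19.0910 / 4.7072 = 4.0557 kW

COP = 4.7072, W = 4.0557 kW


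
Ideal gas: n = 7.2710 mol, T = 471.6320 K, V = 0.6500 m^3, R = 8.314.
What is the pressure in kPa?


P = nRT/V = 7.2710 * 8.314 * 471.6320 / 0.6500
= 28510.6704 / 0.6500 = 43862.5698 Pa = 43.8626 kPa

43.8626 kPa


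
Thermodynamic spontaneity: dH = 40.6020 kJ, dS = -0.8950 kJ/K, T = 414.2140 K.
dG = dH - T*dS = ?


T*dS = 414.2140 * -0.8950 = -370.7215 kJ
dG = 40.6020 + 370.7215 = 411.3235 kJ (non-spontaneous)

dG = 411.3235 kJ, non-spontaneous


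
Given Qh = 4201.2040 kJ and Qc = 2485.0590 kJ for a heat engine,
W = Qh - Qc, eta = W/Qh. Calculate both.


W = 4201.2040 - 2485.0590 = 1716.1450 kJ
eta = 1716.1450 / 4201.2040 = 0.4085 = 40.8489%

W = 1716.1450 kJ, eta = 40.8489%


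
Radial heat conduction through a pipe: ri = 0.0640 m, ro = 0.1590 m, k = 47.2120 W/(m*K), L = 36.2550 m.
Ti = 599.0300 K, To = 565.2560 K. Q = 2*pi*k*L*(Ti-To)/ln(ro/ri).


dT = 33.7740 K
ln(ro/ri) = 0.9100
Q = 2*pi*47.2120*36.2550*33.7740 / 0.9100 = 399145.4695 W

399145.4695 W


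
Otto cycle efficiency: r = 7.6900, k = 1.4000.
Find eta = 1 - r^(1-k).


r^(k-1) = 2.2614
eta = 1 - 1/2.2614 = 0.5578 = 55.7789%

55.7789%


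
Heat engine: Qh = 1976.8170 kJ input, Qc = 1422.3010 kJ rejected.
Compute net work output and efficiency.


W = 1976.8170 - 1422.3010 = 554.5160 kJ
eta = 554.5160 / 1976.8170 = 0.2805 = 28.0510%

W = 554.5160 kJ, eta = 28.0510%


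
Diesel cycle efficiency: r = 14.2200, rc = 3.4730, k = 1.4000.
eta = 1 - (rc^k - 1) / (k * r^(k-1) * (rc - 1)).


r^(k-1) = 2.8917
rc^k = 5.7146
eta = 0.5291 = 52.9094%

52.9094%


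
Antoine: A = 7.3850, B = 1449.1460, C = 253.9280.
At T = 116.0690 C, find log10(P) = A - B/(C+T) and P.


C+T = 369.9970
B/(C+T) = 3.9166
log10(P) = 7.3850 - 3.9166 = 3.4684
P = 10^3.4684 = 2940.0684 mmHg

2940.0684 mmHg


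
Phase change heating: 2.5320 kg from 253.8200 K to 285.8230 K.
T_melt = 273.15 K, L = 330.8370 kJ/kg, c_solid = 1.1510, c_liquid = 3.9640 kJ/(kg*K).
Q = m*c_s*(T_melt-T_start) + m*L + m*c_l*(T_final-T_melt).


Q1 (sensible, solid) = 2.5320 * 1.1510 * 19.3300 = 56.3340 kJ
Q2 (latent) = 2.5320 * 330.8370 = 837.6793 kJ
Q3 (sensible, liquid) = 2.5320 * 3.9640 * 12.6730 = 127.1970 kJ
Q_total = 1021.2103 kJ

1021.2103 kJ


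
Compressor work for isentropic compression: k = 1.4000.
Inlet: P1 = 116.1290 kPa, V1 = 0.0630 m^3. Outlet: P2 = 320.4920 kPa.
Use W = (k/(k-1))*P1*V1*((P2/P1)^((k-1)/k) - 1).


(k-1)/k = 0.2857
(P2/P1)^exp = 1.3365
W = 3.5000 * 116.1290 * 0.0630 * (1.3365 - 1) = 8.6162 kJ

8.6162 kJ


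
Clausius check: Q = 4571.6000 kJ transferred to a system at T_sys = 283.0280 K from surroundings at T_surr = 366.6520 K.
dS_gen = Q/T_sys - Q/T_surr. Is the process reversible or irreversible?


dS_sys = 4571.6000/283.0280 = 16.1525 kJ/K
dS_surr = -4571.6000/366.6520 = -12.4685 kJ/K
dS_gen = 16.1525 - 12.4685 = 3.6840 kJ/K (irreversible)

dS_gen = 3.6840 kJ/K, irreversible


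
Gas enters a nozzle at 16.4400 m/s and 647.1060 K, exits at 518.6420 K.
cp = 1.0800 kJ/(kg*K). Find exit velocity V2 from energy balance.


dT = 128.4640 K
2*cp*1000*dT = 277482.2400
V1^2 = 270.2736
V2 = sqrt(277752.5136) = 527.0223 m/s

527.0223 m/s


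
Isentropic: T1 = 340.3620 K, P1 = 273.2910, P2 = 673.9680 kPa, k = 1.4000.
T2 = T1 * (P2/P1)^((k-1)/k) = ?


(k-1)/k = 0.2857
(P2/P1)^exp = 1.2942
T2 = 340.3620 * 1.2942 = 440.4991 K

440.4991 K


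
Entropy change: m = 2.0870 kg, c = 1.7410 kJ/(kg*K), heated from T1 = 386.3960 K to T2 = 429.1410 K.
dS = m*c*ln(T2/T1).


T2/T1 = 1.1106
ln(T2/T1) = 0.1049
dS = 2.0870 * 1.7410 * 0.1049 = 0.3812 kJ/K

0.3812 kJ/K


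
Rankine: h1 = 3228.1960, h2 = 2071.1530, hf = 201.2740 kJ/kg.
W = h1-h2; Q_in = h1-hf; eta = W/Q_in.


W = 1157.0430 kJ/kg
Q_in = 3026.9220 kJ/kg
eta = 0.3823 = 38.2251%

eta = 38.2251%


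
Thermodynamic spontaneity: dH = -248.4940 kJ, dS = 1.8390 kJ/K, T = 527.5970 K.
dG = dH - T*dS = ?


T*dS = 527.5970 * 1.8390 = 970.2509 kJ
dG = -248.4940 - 970.2509 = -1218.7449 kJ (spontaneous)

dG = -1218.7449 kJ, spontaneous


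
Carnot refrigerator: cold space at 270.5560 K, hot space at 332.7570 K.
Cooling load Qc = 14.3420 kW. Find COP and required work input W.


COP = 270.5560 / 62.2010 = 4.3497
W = 14.3420 / 4.3497 = 3.2972 kW

COP = 4.3497, W = 3.2972 kW


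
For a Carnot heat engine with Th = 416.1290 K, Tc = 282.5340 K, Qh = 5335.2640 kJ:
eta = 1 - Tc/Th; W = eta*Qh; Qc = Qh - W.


eta = 1 - 282.5340/416.1290 = 0.3210
W = 0.3210 * 5335.2640 = 1712.8453 kJ
Qc = 5335.2640 - 1712.8453 = 3622.4187 kJ

eta = 32.1042%, W = 1712.8453 kJ, Qc = 3622.4187 kJ


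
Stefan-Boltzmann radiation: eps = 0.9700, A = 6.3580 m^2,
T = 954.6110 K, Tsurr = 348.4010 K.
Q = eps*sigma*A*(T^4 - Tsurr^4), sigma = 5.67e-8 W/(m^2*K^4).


T^4 = 8.3044e+11
Tsurr^4 = 1.4734e+10
Q = 0.9700 * 5.67e-8 * 6.3580 * 8.1570e+11 = 285237.3953 W

285237.3953 W


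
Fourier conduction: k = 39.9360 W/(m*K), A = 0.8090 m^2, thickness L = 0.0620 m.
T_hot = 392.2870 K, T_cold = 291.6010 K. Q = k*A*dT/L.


dT = 100.6860 K
Q = 39.9360 * 0.8090 * 100.6860 / 0.0620 = 52467.5136 W

52467.5136 W


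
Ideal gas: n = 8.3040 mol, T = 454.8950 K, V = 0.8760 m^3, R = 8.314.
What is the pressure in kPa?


P = nRT/V = 8.3040 * 8.314 * 454.8950 / 0.8760
= 31405.7033 / 0.8760 = 35851.2595 Pa = 35.8513 kPa

35.8513 kPa


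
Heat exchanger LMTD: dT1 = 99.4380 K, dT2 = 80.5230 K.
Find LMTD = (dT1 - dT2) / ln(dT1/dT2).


dT1/dT2 = 1.2349
ln(dT1/dT2) = 0.2110
LMTD = 18.9150 / 0.2110 = 89.6482 K

89.6482 K


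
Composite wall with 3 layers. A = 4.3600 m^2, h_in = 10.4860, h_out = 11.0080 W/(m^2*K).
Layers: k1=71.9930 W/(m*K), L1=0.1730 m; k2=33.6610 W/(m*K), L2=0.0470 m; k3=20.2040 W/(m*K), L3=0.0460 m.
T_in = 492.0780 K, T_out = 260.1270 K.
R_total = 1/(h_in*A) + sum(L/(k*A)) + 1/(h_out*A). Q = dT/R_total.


R_conv_in = 1/(10.4860*4.3600) = 0.0219
R_1 = 0.1730/(71.9930*4.3600) = 0.0006
R_2 = 0.0470/(33.6610*4.3600) = 0.0003
R_3 = 0.0460/(20.2040*4.3600) = 0.0005
R_conv_out = 1/(11.0080*4.3600) = 0.0208
R_total = 0.0441 K/W
Q = 231.9510 / 0.0441 = 5259.4319 W

R_total = 0.0441 K/W, Q = 5259.4319 W


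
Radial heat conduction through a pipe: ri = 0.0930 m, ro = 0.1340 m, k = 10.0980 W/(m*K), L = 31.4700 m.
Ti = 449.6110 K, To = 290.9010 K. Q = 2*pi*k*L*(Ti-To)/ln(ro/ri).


dT = 158.7100 K
ln(ro/ri) = 0.3652
Q = 2*pi*10.0980*31.4700*158.7100 / 0.3652 = 867636.0137 W

867636.0137 W


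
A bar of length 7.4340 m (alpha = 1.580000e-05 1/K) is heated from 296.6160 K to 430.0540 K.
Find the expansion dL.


dT = 133.4380 K
dL = 1.580000e-05 * 7.4340 * 133.4380 = 0.015673 m
L_final = 7.449673 m

dL = 0.015673 m


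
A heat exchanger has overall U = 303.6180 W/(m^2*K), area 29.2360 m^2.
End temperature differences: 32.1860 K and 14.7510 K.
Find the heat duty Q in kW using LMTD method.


LMTD = 22.3462 K
Q = 303.6180 * 29.2360 * 22.3462 = 198358.1059 W = 198.3581 kW

198.3581 kW


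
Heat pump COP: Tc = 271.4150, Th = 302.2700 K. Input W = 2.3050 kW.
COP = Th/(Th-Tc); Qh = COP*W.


COP = 302.2700 / 30.8550 = 9.7965
Qh = 9.7965 * 2.3050 = 22.5809 kW

COP = 9.7965, Qh = 22.5809 kW


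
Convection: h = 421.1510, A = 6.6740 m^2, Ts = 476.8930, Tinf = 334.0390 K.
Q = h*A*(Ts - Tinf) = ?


dT = 142.8540 K
Q = 421.1510 * 6.6740 * 142.8540 = 401528.5625 W

401528.5625 W


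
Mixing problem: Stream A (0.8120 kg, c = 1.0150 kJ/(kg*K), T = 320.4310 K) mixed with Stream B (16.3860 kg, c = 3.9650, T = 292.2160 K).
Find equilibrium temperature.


num = 19249.5095
den = 65.7947
Tf = 292.5694 K

292.5694 K


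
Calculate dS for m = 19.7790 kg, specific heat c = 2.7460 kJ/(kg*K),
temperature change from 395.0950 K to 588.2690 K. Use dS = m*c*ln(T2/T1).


T2/T1 = 1.4889
ln(T2/T1) = 0.3981
dS = 19.7790 * 2.7460 * 0.3981 = 21.6198 kJ/K

21.6198 kJ/K


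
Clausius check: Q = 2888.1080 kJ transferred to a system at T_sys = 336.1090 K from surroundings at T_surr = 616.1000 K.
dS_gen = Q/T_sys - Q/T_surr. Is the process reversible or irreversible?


dS_sys = 2888.1080/336.1090 = 8.5928 kJ/K
dS_surr = -2888.1080/616.1000 = -4.6877 kJ/K
dS_gen = 8.5928 - 4.6877 = 3.9050 kJ/K (irreversible)

dS_gen = 3.9050 kJ/K, irreversible


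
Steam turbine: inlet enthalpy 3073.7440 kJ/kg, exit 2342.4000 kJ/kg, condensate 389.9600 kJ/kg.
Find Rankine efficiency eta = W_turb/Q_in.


W = 731.3440 kJ/kg
Q_in = 2683.7840 kJ/kg
eta = 0.2725 = 27.2505%

eta = 27.2505%


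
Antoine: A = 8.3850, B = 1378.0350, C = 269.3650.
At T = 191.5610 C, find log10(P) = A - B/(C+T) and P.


C+T = 460.9260
B/(C+T) = 2.9897
log10(P) = 8.3850 - 2.9897 = 5.3953
P = 10^5.3953 = 248479.2657 mmHg

248479.2657 mmHg


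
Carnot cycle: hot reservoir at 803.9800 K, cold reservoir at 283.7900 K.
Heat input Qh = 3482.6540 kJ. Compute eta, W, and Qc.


eta = 1 - 283.7900/803.9800 = 0.6470
W = 0.6470 * 3482.6540 = 2253.3419 kJ
Qc = 3482.6540 - 2253.3419 = 1229.3121 kJ

eta = 64.7019%, W = 2253.3419 kJ, Qc = 1229.3121 kJ


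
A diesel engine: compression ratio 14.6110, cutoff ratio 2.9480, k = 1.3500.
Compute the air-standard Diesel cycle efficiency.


r^(k-1) = 2.5565
rc^k = 4.3039
eta = 0.5086 = 50.8565%

50.8565%


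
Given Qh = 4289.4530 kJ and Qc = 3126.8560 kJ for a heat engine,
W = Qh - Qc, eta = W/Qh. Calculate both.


W = 4289.4530 - 3126.8560 = 1162.5970 kJ
eta = 1162.5970 / 4289.4530 = 0.2710 = 27.1036%

W = 1162.5970 kJ, eta = 27.1036%


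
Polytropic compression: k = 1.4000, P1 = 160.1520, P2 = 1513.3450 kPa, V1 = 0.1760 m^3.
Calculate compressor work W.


(k-1)/k = 0.2857
(P2/P1)^exp = 1.8997
W = 3.5000 * 160.1520 * 0.1760 * (1.8997 - 1) = 88.7597 kJ

88.7597 kJ


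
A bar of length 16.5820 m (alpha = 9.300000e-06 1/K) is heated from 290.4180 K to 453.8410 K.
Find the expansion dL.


dT = 163.4230 K
dL = 9.300000e-06 * 16.5820 * 163.4230 = 0.025202 m
L_final = 16.607202 m

dL = 0.025202 m


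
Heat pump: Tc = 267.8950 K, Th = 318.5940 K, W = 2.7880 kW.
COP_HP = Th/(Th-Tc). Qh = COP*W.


COP = 318.5940 / 50.6990 = 6.2840
Qh = 6.2840 * 2.7880 = 17.5199 kW

COP = 6.2840, Qh = 17.5199 kW


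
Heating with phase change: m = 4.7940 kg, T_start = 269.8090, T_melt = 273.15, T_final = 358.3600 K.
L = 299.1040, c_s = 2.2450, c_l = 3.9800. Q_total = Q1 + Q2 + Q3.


Q1 (sensible, solid) = 4.7940 * 2.2450 * 3.3410 = 35.9576 kJ
Q2 (latent) = 4.7940 * 299.1040 = 1433.9046 kJ
Q3 (sensible, liquid) = 4.7940 * 3.9800 * 85.2100 = 1625.8170 kJ
Q_total = 3095.6792 kJ

3095.6792 kJ


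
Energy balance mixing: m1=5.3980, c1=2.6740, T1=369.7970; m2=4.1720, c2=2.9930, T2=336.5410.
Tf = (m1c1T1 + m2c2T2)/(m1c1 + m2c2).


num = 9540.0619
den = 26.9210
Tf = 354.3719 K

354.3719 K


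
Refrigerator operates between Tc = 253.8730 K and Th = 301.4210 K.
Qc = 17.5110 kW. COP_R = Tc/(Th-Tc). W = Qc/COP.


COP = 253.8730 / 47.5480 = 5.3393
W = 17.5110 / 5.3393 = 3.2796 kW

COP = 5.3393, W = 3.2796 kW


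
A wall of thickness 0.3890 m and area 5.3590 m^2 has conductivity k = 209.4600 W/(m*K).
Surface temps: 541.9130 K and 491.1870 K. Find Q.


dT = 50.7260 K
Q = 209.4600 * 5.3590 * 50.7260 / 0.3890 = 146374.6509 W

146374.6509 W


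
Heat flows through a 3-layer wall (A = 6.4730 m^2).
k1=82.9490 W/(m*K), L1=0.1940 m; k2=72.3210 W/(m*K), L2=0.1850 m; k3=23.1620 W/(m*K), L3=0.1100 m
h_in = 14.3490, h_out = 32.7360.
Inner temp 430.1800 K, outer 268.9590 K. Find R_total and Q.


R_conv_in = 1/(14.3490*6.4730) = 0.0108
R_1 = 0.1940/(82.9490*6.4730) = 0.0004
R_2 = 0.1850/(72.3210*6.4730) = 0.0004
R_3 = 0.1100/(23.1620*6.4730) = 0.0007
R_conv_out = 1/(32.7360*6.4730) = 0.0047
R_total = 0.0170 K/W
Q = 161.2210 / 0.0170 = 9497.0810 W

R_total = 0.0170 K/W, Q = 9497.0810 W


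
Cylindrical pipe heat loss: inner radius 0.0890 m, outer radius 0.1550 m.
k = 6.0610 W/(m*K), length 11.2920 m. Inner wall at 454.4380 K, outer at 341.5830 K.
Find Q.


dT = 112.8550 K
ln(ro/ri) = 0.5548
Q = 2*pi*6.0610*11.2920*112.8550 / 0.5548 = 87475.8524 W

87475.8524 W


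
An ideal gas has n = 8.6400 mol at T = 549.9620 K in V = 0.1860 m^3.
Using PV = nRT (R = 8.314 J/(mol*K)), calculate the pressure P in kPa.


P = nRT/V = 8.6400 * 8.314 * 549.9620 / 0.1860
= 39505.3983 / 0.1860 = 212394.6148 Pa = 212.3946 kPa

212.3946 kPa


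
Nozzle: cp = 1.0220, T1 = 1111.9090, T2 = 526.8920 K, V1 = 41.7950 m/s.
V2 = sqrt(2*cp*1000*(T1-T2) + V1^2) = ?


dT = 585.0170 K
2*cp*1000*dT = 1195774.7480
V1^2 = 1746.8220
V2 = sqrt(1197521.5700) = 1094.3133 m/s

1094.3133 m/s


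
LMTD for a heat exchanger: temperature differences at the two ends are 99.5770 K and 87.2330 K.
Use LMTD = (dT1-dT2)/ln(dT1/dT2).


dT1/dT2 = 1.1415
ln(dT1/dT2) = 0.1323
LMTD = 12.3440 / 0.1323 = 93.2689 K

93.2689 K


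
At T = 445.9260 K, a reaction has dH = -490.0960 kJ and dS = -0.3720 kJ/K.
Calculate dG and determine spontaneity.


T*dS = 445.9260 * -0.3720 = -165.8845 kJ
dG = -490.0960 + 165.8845 = -324.2115 kJ (spontaneous)

dG = -324.2115 kJ, spontaneous


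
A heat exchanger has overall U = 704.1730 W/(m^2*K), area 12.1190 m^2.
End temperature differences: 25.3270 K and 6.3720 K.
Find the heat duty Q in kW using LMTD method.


LMTD = 13.7359 K
Q = 704.1730 * 12.1190 * 13.7359 = 117220.6679 W = 117.2207 kW

117.2207 kW


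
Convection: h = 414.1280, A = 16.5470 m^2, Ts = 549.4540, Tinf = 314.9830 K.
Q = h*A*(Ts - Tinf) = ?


dT = 234.4710 K
Q = 414.1280 * 16.5470 * 234.4710 = 1606730.3510 W

1606730.3510 W


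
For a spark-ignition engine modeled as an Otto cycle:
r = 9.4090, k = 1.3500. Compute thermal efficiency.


r^(k-1) = 2.1915
eta = 1 - 1/2.1915 = 0.5437 = 54.3690%

54.3690%


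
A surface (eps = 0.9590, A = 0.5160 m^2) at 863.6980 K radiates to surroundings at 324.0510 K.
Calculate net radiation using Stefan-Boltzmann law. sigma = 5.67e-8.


T^4 = 5.5648e+11
Tsurr^4 = 1.1027e+10
Q = 0.9590 * 5.67e-8 * 0.5160 * 5.4545e+11 = 15304.0663 W

15304.0663 W


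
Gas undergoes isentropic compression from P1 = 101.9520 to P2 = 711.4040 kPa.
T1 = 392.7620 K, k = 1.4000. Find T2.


(k-1)/k = 0.2857
(P2/P1)^exp = 1.7421
T2 = 392.7620 * 1.7421 = 684.2148 K

684.2148 K


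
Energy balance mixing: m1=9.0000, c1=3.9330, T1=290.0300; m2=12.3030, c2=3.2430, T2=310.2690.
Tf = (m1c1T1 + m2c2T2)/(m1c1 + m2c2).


num = 22645.4996
den = 75.2956
Tf = 300.7545 K

300.7545 K


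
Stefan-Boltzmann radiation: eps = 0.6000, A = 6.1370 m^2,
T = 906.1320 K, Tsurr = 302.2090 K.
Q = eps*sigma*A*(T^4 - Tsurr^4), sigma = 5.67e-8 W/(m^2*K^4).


T^4 = 6.7416e+11
Tsurr^4 = 8.3412e+09
Q = 0.6000 * 5.67e-8 * 6.1370 * 6.6582e+11 = 139011.0743 W

139011.0743 W


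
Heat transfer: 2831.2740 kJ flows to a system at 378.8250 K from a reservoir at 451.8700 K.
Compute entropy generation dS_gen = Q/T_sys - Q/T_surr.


dS_sys = 2831.2740/378.8250 = 7.4738 kJ/K
dS_surr = -2831.2740/451.8700 = -6.2657 kJ/K
dS_gen = 7.4738 - 6.2657 = 1.2081 kJ/K (irreversible)

dS_gen = 1.2081 kJ/K, irreversible


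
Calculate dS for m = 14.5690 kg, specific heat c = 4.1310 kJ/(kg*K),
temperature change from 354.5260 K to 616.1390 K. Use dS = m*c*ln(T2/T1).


T2/T1 = 1.7379
ln(T2/T1) = 0.5527
dS = 14.5690 * 4.1310 * 0.5527 = 33.2634 kJ/K

33.2634 kJ/K


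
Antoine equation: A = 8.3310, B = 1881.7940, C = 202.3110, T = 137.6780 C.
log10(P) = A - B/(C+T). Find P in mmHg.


C+T = 339.9890
B/(C+T) = 5.5349
log10(P) = 8.3310 - 5.5349 = 2.7961
P = 10^2.7961 = 625.3637 mmHg

625.3637 mmHg


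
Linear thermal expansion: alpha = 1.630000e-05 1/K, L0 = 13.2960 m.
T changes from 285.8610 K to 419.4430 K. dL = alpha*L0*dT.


dT = 133.5820 K
dL = 1.630000e-05 * 13.2960 * 133.5820 = 0.028951 m
L_final = 13.324951 m

dL = 0.028951 m


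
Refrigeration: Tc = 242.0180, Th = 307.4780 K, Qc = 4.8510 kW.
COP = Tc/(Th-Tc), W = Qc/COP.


COP = 242.0180 / 65.4600 = 3.6972
W = 4.8510 / 3.6972 = 1.3121 kW

COP = 3.6972, W = 1.3121 kW


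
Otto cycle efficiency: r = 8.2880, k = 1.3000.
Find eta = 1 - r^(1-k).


r^(k-1) = 1.8860
eta = 1 - 1/1.8860 = 0.4698 = 46.9769%

46.9769%


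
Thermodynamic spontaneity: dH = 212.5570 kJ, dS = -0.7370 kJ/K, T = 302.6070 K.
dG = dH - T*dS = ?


T*dS = 302.6070 * -0.7370 = -223.0214 kJ
dG = 212.5570 + 223.0214 = 435.5784 kJ (non-spontaneous)

dG = 435.5784 kJ, non-spontaneous


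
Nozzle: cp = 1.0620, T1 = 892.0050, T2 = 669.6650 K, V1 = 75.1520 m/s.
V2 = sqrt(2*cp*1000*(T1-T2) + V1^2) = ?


dT = 222.3400 K
2*cp*1000*dT = 472250.1600
V1^2 = 5647.8231
V2 = sqrt(477897.9831) = 691.3017 m/s

691.3017 m/s


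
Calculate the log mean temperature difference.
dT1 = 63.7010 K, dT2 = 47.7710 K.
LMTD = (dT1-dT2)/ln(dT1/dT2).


dT1/dT2 = 1.3335
ln(dT1/dT2) = 0.2878
LMTD = 15.9300 / 0.2878 = 55.3545 K

55.3545 K


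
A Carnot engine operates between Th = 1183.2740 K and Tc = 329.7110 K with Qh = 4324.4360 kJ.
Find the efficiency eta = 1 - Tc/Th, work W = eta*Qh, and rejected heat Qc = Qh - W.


eta = 1 - 329.7110/1183.2740 = 0.7214
W = 0.7214 * 4324.4360 = 3119.4622 kJ
Qc = 4324.4360 - 3119.4622 = 1204.9738 kJ

eta = 72.1357%, W = 3119.4622 kJ, Qc = 1204.9738 kJ


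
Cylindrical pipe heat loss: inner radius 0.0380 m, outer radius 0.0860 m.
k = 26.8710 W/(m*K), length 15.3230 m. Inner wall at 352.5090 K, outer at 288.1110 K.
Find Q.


dT = 64.3980 K
ln(ro/ri) = 0.8168
Q = 2*pi*26.8710*15.3230*64.3980 / 0.8168 = 203978.6973 W

203978.6973 W


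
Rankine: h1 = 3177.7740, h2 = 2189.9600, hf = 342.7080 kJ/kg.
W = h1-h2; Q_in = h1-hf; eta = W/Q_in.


W = 987.8140 kJ/kg
Q_in = 2835.0660 kJ/kg
eta = 0.3484 = 34.8427%

eta = 34.8427%


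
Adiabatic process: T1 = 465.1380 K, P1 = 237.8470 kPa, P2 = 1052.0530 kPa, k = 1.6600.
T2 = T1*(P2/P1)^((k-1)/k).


(k-1)/k = 0.3976
(P2/P1)^exp = 1.8061
T2 = 465.1380 * 1.8061 = 840.0822 K

840.0822 K


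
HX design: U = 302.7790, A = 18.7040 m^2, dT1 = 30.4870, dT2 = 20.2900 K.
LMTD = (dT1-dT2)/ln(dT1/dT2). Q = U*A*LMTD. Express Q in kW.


LMTD = 25.0435 K
Q = 302.7790 * 18.7040 * 25.0435 = 141825.5691 W = 141.8256 kW

141.8256 kW


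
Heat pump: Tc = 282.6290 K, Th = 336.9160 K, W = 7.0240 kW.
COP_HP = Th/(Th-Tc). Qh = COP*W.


COP = 336.9160 / 54.2870 = 6.2062
Qh = 6.2062 * 7.0240 = 43.5924 kW

COP = 6.2062, Qh = 43.5924 kW
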